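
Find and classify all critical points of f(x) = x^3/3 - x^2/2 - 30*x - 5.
f'(x) = x^2 - x - 30

Solve f'(x) = 0:
  Factor: x^2 - x - 30 = (x - 6)*(x + 5) = 0.
  ⇒ x = -5, 6

f''(x) = 2*x - 1
Second-derivative test at each critical point:
  f''(-5) = -11 < 0 → local maximum
  f''(6) = 11 > 0 → local minimum

Critical points: x = -5 (local maximum); x = 6 (local minimum)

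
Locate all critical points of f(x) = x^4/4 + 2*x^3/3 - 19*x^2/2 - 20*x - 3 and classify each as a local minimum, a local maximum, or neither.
f'(x) = x^3 + 2*x^2 - 19*x - 20

Solve f'(x) = 0:
  Factor: x^3 + 2*x^2 - 19*x - 20 = (x - 4)*(x + 1)*(x + 5) = 0.
  ⇒ x = -5, -1, 4

f''(x) = 3*x^2 + 4*x - 19
Second-derivative test at each critical point:
  f''(-5) = 36 > 0 → local minimum
  f''(-1) = -20 < 0 → local maximum
  f''(4) = 45 > 0 → local minimum

Critical points: x = -5 (local minimum); x = -1 (local maximum); x = 4 (local minimum)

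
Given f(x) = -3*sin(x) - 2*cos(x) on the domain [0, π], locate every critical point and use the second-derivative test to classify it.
f'(x) = 2*sin(x) - 3*cos(x)

Solve f'(x) = 0 on [0, π]:
  f'(x) = 0 ⇔ -3*cos(x) = -2*sin(x) ⇔ tan(x) = 3/2, i.e. x = arctan(3/2) + nπ; keep the solutions lying in [0, π].
  ⇒ x = atan(3/2) ≈ 0.9828

f''(x) = 3*sin(x) + 2*cos(x)
Second-derivative test at each critical point:
  f''(0.9828) = 3.6056 > 0 → local minimum

Critical points: x = atan(3/2) ≈ 0.9828 (local minimum)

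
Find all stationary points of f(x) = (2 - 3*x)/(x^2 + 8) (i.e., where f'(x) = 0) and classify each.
f'(x) = (3*x^2 - 4*x - 24)/(x^4 + 16*x^2 + 64)

Solve f'(x) = 0:
  f'(x) = (3*x^2 - 4*x - 24)/(x^2 + 8)^2; the denominator is positive wherever f is defined, so f'(x) = 0 ⇔ 3*x^2 - 4*x - 24 = 0.
  3*x^2 - 4*x - 24 = 0 has no rational roots; quadratic formula: x = (4 ± √304)/6.
  ⇒ x = 2/3 - 2*sqrt(19)/3 ≈ -2.2393, 2/3 + 2*sqrt(19)/3 ≈ 3.5726

f''(x) = 2*(4*x^2*(2 - 3*x) + (9*x - 2)*(x^2 + 8))/(x^2 + 8)^3
Second-derivative test at each critical point:
  f''(-2.2393) = -0.1029 < 0 → local maximum
  f''(3.5726) = 0.0404 > 0 → local minimum

Critical points: x = 2/3 - 2*sqrt(19)/3 ≈ -2.2393 (local maximum); x = 2/3 + 2*sqrt(19)/3 ≈ 3.5726 (local minimum)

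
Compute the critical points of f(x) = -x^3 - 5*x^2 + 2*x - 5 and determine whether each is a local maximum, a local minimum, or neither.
f'(x) = -3*x^2 - 10*x + 2

Solve f'(x) = 0:
  3*x^2 + 10*x - 2 = 0 has no rational roots; quadratic formula: x = (-10 ± √124)/6.
  ⇒ x = -sqrt(31)/3 - 5/3 ≈ -3.5226, -5/3 + sqrt(31)/3 ≈ 0.1893

f''(x) = -6*x - 10
Second-derivative test at each critical point:
  f''(-3.5226) = 11.1355 > 0 → local minimum
  f''(0.1893) = -11.1355 < 0 → local maximum

Critical points: x = -sqrt(31)/3 - 5/3 ≈ -3.5226 (local minimum); x = -5/3 + sqrt(31)/3 ≈ 0.1893 (local maximum)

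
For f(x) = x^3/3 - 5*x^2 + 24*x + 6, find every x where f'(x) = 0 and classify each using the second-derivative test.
f'(x) = x^2 - 10*x + 24

Solve f'(x) = 0:
  Factor: x^2 - 10*x + 24 = (x - 6)*(x - 4) = 0.
  ⇒ x = 4, 6

f''(x) = 2*x - 10
Second-derivative test at each critical point:
  f''(4) = -2 < 0 → local maximum
  f''(6) = 2 > 0 → local minimum

Critical points: x = 4 (local maximum); x = 6 (local minimum)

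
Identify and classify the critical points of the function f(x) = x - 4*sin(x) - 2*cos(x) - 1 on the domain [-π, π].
f'(x) = 2*sin(x) - 4*cos(x) + 1

Solve f'(x) = 0 on [-π, π]:
  f'(x) = 0 ⇔ 2*sin(x) - 4*cos(x) = -1. Write the left side as R·cos(x + φ) with R = √((-4)² + (-2)²) = 2*sqrt(5), cos φ = -2*sqrt(5)/5, sin φ = -sqrt(5)/5; then cos(x + φ) = -sqrt(5)/10. Solve for x and keep the solutions lying in [-π, π].
  ⇒ x = -pi + atan((-2*sqrt(19) - 1)/(2 - sqrt(19))) ≈ -1.8089, atan((-1 + 2*sqrt(19))/(2 + sqrt(19))) ≈ 0.8816

f''(x) = 4*sin(x) + 2*cos(x)
Second-derivative test at each critical point:
  f''(-1.8089) = -4.3589 < 0 → local maximum
  f''(0.8816) = 4.3589 > 0 → local minimum

Critical points: x = -pi + atan((-2*sqrt(19) - 1)/(2 - sqrt(19))) ≈ -1.8089 (local maximum); x = atan((-1 + 2*sqrt(19))/(2 + sqrt(19))) ≈ 0.8816 (local minimum)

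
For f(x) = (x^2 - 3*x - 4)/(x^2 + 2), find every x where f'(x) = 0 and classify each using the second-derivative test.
f'(x) = 3*(x^2 + 4*x - 2)/(x^4 + 4*x^2 + 4)

Solve f'(x) = 0:
  f'(x) = 3*(x^2 + 4*x - 2)/(x^2 + 2)^2; the denominator is positive wherever f is defined, so f'(x) = 0 ⇔ 3*x^2 + 12*x - 6 = 0.
  Factor: 3*x^2 + 12*x - 6 = 3*(x^2 + 4*x - 2); x^2 + 4*x - 2 = 0 has no rational roots; quadratic formula: x = (-4 ± √24)/2.
  ⇒ x = -sqrt(6) - 2 ≈ -4.4495, -2 + sqrt(6) ≈ 0.4495

f''(x) = 6*(-x^3 - 6*x^2 + 6*x + 4)/(x^6 + 6*x^4 + 12*x^2 + 8)
Second-derivative test at each critical point:
  f''(-4.4495) = -0.0309 < 0 → local maximum
  f''(0.4495) = 3.0309 > 0 → local minimum

Critical points: x = -sqrt(6) - 2 ≈ -4.4495 (local maximum); x = -2 + sqrt(6) ≈ 0.4495 (local minimum)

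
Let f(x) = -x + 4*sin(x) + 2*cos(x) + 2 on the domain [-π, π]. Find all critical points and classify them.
f'(x) = -2*sin(x) + 4*cos(x) - 1

Solve f'(x) = 0 on [-π, π]:
  f'(x) = 0 ⇔ -2*sin(x) + 4*cos(x) = 1. Write the left side as R·cos(x + φ) with R = √(4² + 2²) = 2*sqrt(5), cos φ = 2*sqrt(5)/5, sin φ = sqrt(5)/5; then cos(x + φ) = sqrt(5)/10. Solve for x and keep the solutions lying in [-π, π].
  ⇒ x = -pi + atan((-2*sqrt(19) - 1)/(2 - sqrt(19))) ≈ -1.8089, atan((-1 + 2*sqrt(19))/(2 + sqrt(19))) ≈ 0.8816

f''(x) = -4*sin(x) - 2*cos(x)
Second-derivative test at each critical point:
  f''(-1.8089) = 4.3589 > 0 → local minimum
  f''(0.8816) = -4.3589 < 0 → local maximum

Critical points: x = -pi + atan((-2*sqrt(19) - 1)/(2 - sqrt(19))) ≈ -1.8089 (local minimum); x = atan((-1 + 2*sqrt(19))/(2 + sqrt(19))) ≈ 0.8816 (local maximum)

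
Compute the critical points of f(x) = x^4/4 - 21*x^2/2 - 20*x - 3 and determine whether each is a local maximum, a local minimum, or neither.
f'(x) = x^3 - 21*x - 20

Solve f'(x) = 0:
  Factor: x^3 - 21*x - 20 = (x - 5)*(x + 1)*(x + 4) = 0.
  ⇒ x = -4, -1, 5

f''(x) = 3*x^2 - 21
Second-derivative test at each critical point:
  f''(-4) = 27 > 0 → local minimum
  f''(-1) = -18 < 0 → local maximum
  f''(5) = 54 > 0 → local minimum

Critical points: x = -4 (local minimum); x = -1 (local maximum); x = 5 (local minimum)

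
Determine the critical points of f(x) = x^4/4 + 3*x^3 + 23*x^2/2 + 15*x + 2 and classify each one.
f'(x) = x^3 + 9*x^2 + 23*x + 15

Solve f'(x) = 0:
  Factor: x^3 + 9*x^2 + 23*x + 15 = (x + 1)*(x + 3)*(x + 5) = 0.
  ⇒ x = -5, -3, -1

f''(x) = 3*x^2 + 18*x + 23
Second-derivative test at each critical point:
  f''(-5) = 8 > 0 → local minimum
  f''(-3) = -4 < 0 → local maximum
  f''(-1) = 8 > 0 → local minimum

Critical points: x = -5 (local minimum); x = -3 (local maximum); x = -1 (local minimum)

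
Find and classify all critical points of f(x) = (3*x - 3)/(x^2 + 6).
f'(x) = 3*(x^2 - 2*x*(x - 1) + 6)/(x^2 + 6)^2

Solve f'(x) = 0:
  f'(x) = -3*(x^2 - 2*x - 6)/(x^2 + 6)^2; the denominator is positive wherever f is defined, so f'(x) = 0 ⇔ -3*x^2 + 6*x + 18 = 0.
  Factor: -3*x^2 + 6*x + 18 = -3*(x^2 - 2*x - 6); x^2 - 2*x - 6 = 0 has no rational roots; quadratic formula: x = (2 ± √28)/2.
  ⇒ x = 1 - sqrt(7) ≈ -1.6458, 1 + sqrt(7) ≈ 3.6458

f''(x) = 6*(4*x^2*(x - 1) + (1 - 3*x)*(x^2 + 6))/(x^2 + 6)^3
Second-derivative test at each critical point:
  f''(-1.6458) = 0.2093 > 0 → local minimum
  f''(3.6458) = -0.0427 < 0 → local maximum

Critical points: x = 1 - sqrt(7) ≈ -1.6458 (local minimum); x = 1 + sqrt(7) ≈ 3.6458 (local maximum)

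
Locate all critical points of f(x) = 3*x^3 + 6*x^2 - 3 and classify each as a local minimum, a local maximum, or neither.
f'(x) = 3*x*(3*x + 4)

Solve f'(x) = 0:
  Factor: 9*x^2 + 12*x = 3*x*(3*x + 4) = 0.
  ⇒ x = -4/3, 0

f''(x) = 18*x + 12
Second-derivative test at each critical point:
  f''(-4/3) = -12 < 0 → local maximum
  f''(0) = 12 > 0 → local minimum

Critical points: x = -4/3 (local maximum); x = 0 (local minimum)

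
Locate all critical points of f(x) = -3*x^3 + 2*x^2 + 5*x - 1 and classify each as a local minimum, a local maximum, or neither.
f'(x) = -9*x^2 + 4*x + 5

Solve f'(x) = 0:
  Factor: -9*x^2 + 4*x + 5 = -(x - 1)*(9*x + 5) = 0.
  ⇒ x = -5/9, 1

f''(x) = 4 - 18*x
Second-derivative test at each critical point:
  f''(-5/9) = 14 > 0 → local minimum
  f''(1) = -14 < 0 → local maximum

Critical points: x = -5/9 (local minimum); x = 1 (local maximum)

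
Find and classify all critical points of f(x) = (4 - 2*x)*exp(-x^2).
f'(x) = 2*(2*x*(x - 2) - 1)*exp(-x^2)

Solve f'(x) = 0:
  f'(x) = (4*x^2 - 8*x - 2)·exp(-x^2) and exp(-x^2) > 0 for every x, so f'(x) = 0 ⇔ 4*x^2 - 8*x - 2 = 0.
  Factor: 4*x^2 - 8*x - 2 = 2*(2*x^2 - 4*x - 1); 2*x^2 - 4*x - 1 = 0 has no rational roots; quadratic formula: x = (4 ± √24)/4.
  ⇒ x = 1 - sqrt(6)/2 ≈ -0.2247, 1 + sqrt(6)/2 ≈ 2.2247

f''(x) = 4*(2*x^2*(2 - x) + 3*x - 2)*exp(-x^2)
Second-derivative test at each critical point:
  f''(-0.2247) = -9.3154 < 0 → local maximum
  f''(2.2247) = 0.0694 > 0 → local minimum

Critical points: x = 1 - sqrt(6)/2 ≈ -0.2247 (local maximum); x = 1 + sqrt(6)/2 ≈ 2.2247 (local minimum)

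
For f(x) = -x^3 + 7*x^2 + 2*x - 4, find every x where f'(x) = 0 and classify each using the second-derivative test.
f'(x) = -3*x^2 + 14*x + 2

Solve f'(x) = 0:
  3*x^2 - 14*x - 2 = 0 has no rational roots; quadratic formula: x = (14 ± √220)/6.
  ⇒ x = 7/3 - sqrt(55)/3 ≈ -0.1387, 7/3 + sqrt(55)/3 ≈ 4.8054

f''(x) = 14 - 6*x
Second-derivative test at each critical point:
  f''(-0.1387) = 14.8324 > 0 → local minimum
  f''(4.8054) = -14.8324 < 0 → local maximum

Critical points: x = 7/3 - sqrt(55)/3 ≈ -0.1387 (local minimum); x = 7/3 + sqrt(55)/3 ≈ 4.8054 (local maximum)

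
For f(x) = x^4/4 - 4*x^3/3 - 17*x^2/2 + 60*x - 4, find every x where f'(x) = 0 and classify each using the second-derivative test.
f'(x) = x^3 - 4*x^2 - 17*x + 60

Solve f'(x) = 0:
  Factor: x^3 - 4*x^2 - 17*x + 60 = (x - 5)*(x - 3)*(x + 4) = 0.
  ⇒ x = -4, 3, 5

f''(x) = 3*x^2 - 8*x - 17
Second-derivative test at each critical point:
  f''(-4) = 63 > 0 → local minimum
  f''(3) = -14 < 0 → local maximum
  f''(5) = 18 > 0 → local minimum

Critical points: x = -4 (local minimum); x = 3 (local maximum); x = 5 (local minimum)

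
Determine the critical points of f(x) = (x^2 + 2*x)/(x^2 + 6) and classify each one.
f'(x) = 2*(-x^2 + 6*x + 6)/(x^4 + 12*x^2 + 36)

Solve f'(x) = 0:
  f'(x) = -2*(x^2 - 6*x - 6)/(x^2 + 6)^2; the denominator is positive wherever f is defined, so f'(x) = 0 ⇔ -2*x^2 + 12*x + 12 = 0.
  Factor: -2*x^2 + 12*x + 12 = -2*(x^2 - 6*x - 6); x^2 - 6*x - 6 = 0 has no rational roots; quadratic formula: x = (6 ± √60)/2.
  ⇒ x = 3 - sqrt(15) ≈ -0.8730, 3 + sqrt(15) ≈ 6.8730

f''(x) = 4*(x^3 - 9*x^2 - 18*x + 18)/(x^6 + 18*x^4 + 108*x^2 + 216)
Second-derivative test at each critical point:
  f''(-0.8730) = 0.3388 > 0 → local minimum
  f''(6.8730) = -0.0055 < 0 → local maximum

Critical points: x = 3 - sqrt(15) ≈ -0.8730 (local minimum); x = 3 + sqrt(15) ≈ 6.8730 (local maximum)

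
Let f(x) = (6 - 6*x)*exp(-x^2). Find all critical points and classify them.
f'(x) = 6*(2*x*(x - 1) - 1)*exp(-x^2)

Solve f'(x) = 0:
  f'(x) = (12*x^2 - 12*x - 6)·exp(-x^2) and exp(-x^2) > 0 for every x, so f'(x) = 0 ⇔ 12*x^2 - 12*x - 6 = 0.
  Factor: 12*x^2 - 12*x - 6 = 6*(2*x^2 - 2*x - 1); 2*x^2 - 2*x - 1 = 0 has no rational roots; quadratic formula: x = (2 ± √12)/4.
  ⇒ x = 1/2 - sqrt(3)/2 ≈ -0.3660, 1/2 + sqrt(3)/2 ≈ 1.3660

f''(x) = 12*(2*x^2*(1 - x) + 3*x - 1)*exp(-x^2)
Second-derivative test at each critical point:
  f''(-0.3660) = -18.1785 < 0 → local maximum
  f''(1.3660) = 3.2162 > 0 → local minimum

Critical points: x = 1/2 - sqrt(3)/2 ≈ -0.3660 (local maximum); x = 1/2 + sqrt(3)/2 ≈ 1.3660 (local minimum)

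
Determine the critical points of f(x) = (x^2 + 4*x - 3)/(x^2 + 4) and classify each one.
f'(x) = 2*(-2*x^2 + 7*x + 8)/(x^4 + 8*x^2 + 16)

Solve f'(x) = 0:
  f'(x) = -2*(2*x^2 - 7*x - 8)/(x^2 + 4)^2; the denominator is positive wherever f is defined, so f'(x) = 0 ⇔ -4*x^2 + 14*x + 16 = 0.
  Factor: -4*x^2 + 14*x + 16 = -2*(2*x^2 - 7*x - 8); 2*x^2 - 7*x - 8 = 0 has no rational roots; quadratic formula: x = (7 ± √113)/4.
  ⇒ x = 7/4 - sqrt(113)/4 ≈ -0.9075, 7/4 + sqrt(113)/4 ≈ 4.4075

f''(x) = 2*(4*x^3 - 21*x^2 - 48*x + 28)/(x^6 + 12*x^4 + 48*x^2 + 64)
Second-derivative test at each critical point:
  f''(-0.9075) = 0.9137 > 0 → local minimum
  f''(4.4075) = -0.0387 < 0 → local maximum

Critical points: x = 7/4 - sqrt(113)/4 ≈ -0.9075 (local minimum); x = 7/4 + sqrt(113)/4 ≈ 4.4075 (local maximum)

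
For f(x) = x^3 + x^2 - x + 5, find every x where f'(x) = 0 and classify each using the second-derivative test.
f'(x) = 3*x^2 + 2*x - 1

Solve f'(x) = 0:
  Factor: 3*x^2 + 2*x - 1 = (x + 1)*(3*x - 1) = 0.
  ⇒ x = -1, 1/3

f''(x) = 6*x + 2
Second-derivative test at each critical point:
  f''(-1) = -4 < 0 → local maximum
  f''(1/3) = 4 > 0 → local minimum

Critical points: x = -1 (local maximum); x = 1/3 (local minimum)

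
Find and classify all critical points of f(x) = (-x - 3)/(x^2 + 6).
f'(x) = (-x^2 + 2*x*(x + 3) - 6)/(x^2 + 6)^2

Solve f'(x) = 0:
  f'(x) = (x^2 + 6*x - 6)/(x^2 + 6)^2; the denominator is positive wherever f is defined, so f'(x) = 0 ⇔ x^2 + 6*x - 6 = 0.
  x^2 + 6*x - 6 = 0 has no rational roots; quadratic formula: x = (-6 ± √60)/2.
  ⇒ x = -sqrt(15) - 3 ≈ -6.8730, -3 + sqrt(15) ≈ 0.8730

f''(x) = 2*(-4*x^2*(x + 3) + 3*(x + 1)*(x^2 + 6))/(x^2 + 6)^3
Second-derivative test at each critical point:
  f''(-6.8730) = -0.0027 < 0 → local maximum
  f''(0.8730) = 0.1694 > 0 → local minimum

Critical points: x = -sqrt(15) - 3 ≈ -6.8730 (local maximum); x = -3 + sqrt(15) ≈ 0.8730 (local minimum)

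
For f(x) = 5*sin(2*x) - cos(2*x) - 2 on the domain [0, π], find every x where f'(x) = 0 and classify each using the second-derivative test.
f'(x) = 2*sin(2*x) + 10*cos(2*x)

Solve f'(x) = 0 on [0, π]:
  f'(x) = 0 ⇔ 5*cos(2*x) = -sin(2*x) ⇔ tan(2*x) = -5, i.e. 2*x = arctan(-5) + nπ; keep the solutions lying in [0, π].
  ⇒ x = -atan(5)/2 + pi/2 ≈ 0.8841, pi - atan(5)/2 ≈ 2.4549

f''(x) = -20*sin(2*x) + 4*cos(2*x)
Second-derivative test at each critical point:
  f''(0.8841) = -20.3961 < 0 → local maximum
  f''(2.4549) = 20.3961 > 0 → local minimum

Critical points: x = -atan(5)/2 + pi/2 ≈ 0.8841 (local maximum); x = pi - atan(5)/2 ≈ 2.4549 (local minimum)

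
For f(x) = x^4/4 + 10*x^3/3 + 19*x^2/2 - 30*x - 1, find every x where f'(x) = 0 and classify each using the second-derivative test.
f'(x) = x^3 + 10*x^2 + 19*x - 30

Solve f'(x) = 0:
  Factor: x^3 + 10*x^2 + 19*x - 30 = (x - 1)*(x + 5)*(x + 6) = 0.
  ⇒ x = -6, -5, 1

f''(x) = 3*x^2 + 20*x + 19
Second-derivative test at each critical point:
  f''(-6) = 7 > 0 → local minimum
  f''(-5) = -6 < 0 → local maximum
  f''(1) = 42 > 0 → local minimum

Critical points: x = -6 (local minimum); x = -5 (local maximum); x = 1 (local minimum)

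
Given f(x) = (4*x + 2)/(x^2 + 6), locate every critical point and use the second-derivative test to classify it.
f'(x) = 4*(-x^2 - x + 6)/(x^4 + 12*x^2 + 36)

Solve f'(x) = 0:
  f'(x) = -4*(x - 2)*(x + 3)/(x^2 + 6)^2; the denominator is positive wherever f is defined, so f'(x) = 0 ⇔ -4*x^2 - 4*x + 24 = 0.
  Factor: -4*x^2 - 4*x + 24 = -4*(x - 2)*(x + 3) = 0.
  ⇒ x = -3, 2

f''(x) = 4*(4*x^2*(2*x + 1) - (6*x + 1)*(x^2 + 6))/(x^2 + 6)^3
Second-derivative test at each critical point:
  f''(-3) = 4/45 > 0 → local minimum
  f''(2) = -1/5 < 0 → local maximum

Critical points: x = -3 (local minimum); x = 2 (local maximum)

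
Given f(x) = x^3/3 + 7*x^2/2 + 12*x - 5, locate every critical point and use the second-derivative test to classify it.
f'(x) = x^2 + 7*x + 12

Solve f'(x) = 0:
  Factor: x^2 + 7*x + 12 = (x + 3)*(x + 4) = 0.
  ⇒ x = -4, -3

f''(x) = 2*x + 7
Second-derivative test at each critical point:
  f''(-4) = -1 < 0 → local maximum
  f''(-3) = 1 > 0 → local minimum

Critical points: x = -4 (local maximum); x = -3 (local minimum)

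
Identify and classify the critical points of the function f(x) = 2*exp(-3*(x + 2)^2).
f'(x) = 12*(-x - 2)*exp(-3*(x + 2)^2)

Solve f'(x) = 0:
  f'(x) = (-12*x - 24)·exp(-3*(x + 2)^2) and exp(-3*(x + 2)^2) > 0 for every x, so f'(x) = 0 ⇔ -12*x - 24 = 0.
  Factor: -12*x - 24 = -12*(x + 2) = 0.
  ⇒ x = -2

f''(x) = 12*(6*(x + 2)^2 - 1)*exp(-3*(x + 2)^2)
Second-derivative test at each critical point:
  f''(-2) = -12 < 0 → local maximum

Critical points: x = -2 (local maximum)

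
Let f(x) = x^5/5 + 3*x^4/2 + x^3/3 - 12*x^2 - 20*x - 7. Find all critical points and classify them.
f'(x) = x^4 + 6*x^3 + x^2 - 24*x - 20

Solve f'(x) = 0:
  Factor: x^4 + 6*x^3 + x^2 - 24*x - 20 = (x - 2)*(x + 1)*(x + 2)*(x + 5) = 0.
  ⇒ x = -5, -2, -1, 2

f''(x) = 4*x^3 + 18*x^2 + 2*x - 24
Second-derivative test at each critical point:
  f''(-5) = -84 < 0 → local maximum
  f''(-2) = 12 > 0 → local minimum
  f''(-1) = -12 < 0 → local maximum
  f''(2) = 84 > 0 → local minimum

Critical points: x = -5 (local maximum); x = -2 (local minimum); x = -1 (local maximum); x = 2 (local minimum)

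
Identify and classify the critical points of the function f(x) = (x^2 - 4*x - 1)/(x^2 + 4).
f'(x) = 2*(2*x^2 + 5*x - 8)/(x^4 + 8*x^2 + 16)

Solve f'(x) = 0:
  f'(x) = 2*(2*x^2 + 5*x - 8)/(x^2 + 4)^2; the denominator is positive wherever f is defined, so f'(x) = 0 ⇔ 4*x^2 + 10*x - 16 = 0.
  Factor: 4*x^2 + 10*x - 16 = 2*(2*x^2 + 5*x - 8); 2*x^2 + 5*x - 8 = 0 has no rational roots; quadratic formula: x = (-5 ± √89)/4.
  ⇒ x = -sqrt(89)/4 - 5/4 ≈ -3.6085, -5/4 + sqrt(89)/4 ≈ 1.1085

f''(x) = 2*(-4*x^3 - 15*x^2 + 48*x + 20)/(x^6 + 12*x^4 + 48*x^2 + 64)
Second-derivative test at each critical point:
  f''(-3.6085) = -0.0651 < 0 → local maximum
  f''(1.1085) = 0.6901 > 0 → local minimum

Critical points: x = -sqrt(89)/4 - 5/4 ≈ -3.6085 (local maximum); x = -5/4 + sqrt(89)/4 ≈ 1.1085 (local minimum)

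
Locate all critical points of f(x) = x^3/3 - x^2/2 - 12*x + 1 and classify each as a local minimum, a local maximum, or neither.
f'(x) = x^2 - x - 12

Solve f'(x) = 0:
  Factor: x^2 - x - 12 = (x - 4)*(x + 3) = 0.
  ⇒ x = -3, 4

f''(x) = 2*x - 1
Second-derivative test at each critical point:
  f''(-3) = -7 < 0 → local maximum
  f''(4) = 7 > 0 → local minimum

Critical points: x = -3 (local maximum); x = 4 (local minimum)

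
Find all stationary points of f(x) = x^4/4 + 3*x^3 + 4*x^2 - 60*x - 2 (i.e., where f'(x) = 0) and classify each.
f'(x) = x^3 + 9*x^2 + 8*x - 60

Solve f'(x) = 0:
  Factor: x^3 + 9*x^2 + 8*x - 60 = (x - 2)*(x + 5)*(x + 6) = 0.
  ⇒ x = -6, -5, 2

f''(x) = 3*x^2 + 18*x + 8
Second-derivative test at each critical point:
  f''(-6) = 8 > 0 → local minimum
  f''(-5) = -7 < 0 → local maximum
  f''(2) = 56 > 0 → local minimum

Critical points: x = -6 (local minimum); x = -5 (local maximum); x = 2 (local minimum)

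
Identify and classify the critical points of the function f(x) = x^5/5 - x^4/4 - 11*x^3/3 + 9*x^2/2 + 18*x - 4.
f'(x) = x^4 - x^3 - 11*x^2 + 9*x + 18

Solve f'(x) = 0:
  Factor: x^4 - x^3 - 11*x^2 + 9*x + 18 = (x - 3)*(x - 2)*(x + 1)*(x + 3) = 0.
  ⇒ x = -3, -1, 2, 3

f''(x) = 4*x^3 - 3*x^2 - 22*x + 9
Second-derivative test at each critical point:
  f''(-3) = -60 < 0 → local maximum
  f''(-1) = 24 > 0 → local minimum
  f''(2) = -15 < 0 → local maximum
  f''(3) = 24 > 0 → local minimum

Critical points: x = -3 (local maximum); x = -1 (local minimum); x = 2 (local maximum); x = 3 (local minimum)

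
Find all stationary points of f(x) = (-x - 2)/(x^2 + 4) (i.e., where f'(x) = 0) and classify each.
f'(x) = (-x^2 + 2*x*(x + 2) - 4)/(x^2 + 4)^2

Solve f'(x) = 0:
  f'(x) = (x^2 + 4*x - 4)/(x^2 + 4)^2; the denominator is positive wherever f is defined, so f'(x) = 0 ⇔ x^2 + 4*x - 4 = 0.
  x^2 + 4*x - 4 = 0 has no rational roots; quadratic formula: x = (-4 ± √32)/2.
  ⇒ x = -2*sqrt(2) - 2 ≈ -4.8284, -2 + 2*sqrt(2) ≈ 0.8284

f''(x) = 2*(-4*x^2*(x + 2) + (3*x + 2)*(x^2 + 4))/(x^2 + 4)^3
Second-derivative test at each critical point:
  f''(-4.8284) = -0.0076 < 0 → local maximum
  f''(0.8284) = 0.2576 > 0 → local minimum

Critical points: x = -2*sqrt(2) - 2 ≈ -4.8284 (local maximum); x = -2 + 2*sqrt(2) ≈ 0.8284 (local minimum)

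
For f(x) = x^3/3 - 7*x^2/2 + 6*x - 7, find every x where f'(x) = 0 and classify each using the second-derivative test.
f'(x) = x^2 - 7*x + 6

Solve f'(x) = 0:
  Factor: x^2 - 7*x + 6 = (x - 6)*(x - 1) = 0.
  ⇒ x = 1, 6

f''(x) = 2*x - 7
Second-derivative test at each critical point:
  f''(1) = -5 < 0 → local maximum
  f''(6) = 5 > 0 → local minimum

Critical points: x = 1 (local maximum); x = 6 (local minimum)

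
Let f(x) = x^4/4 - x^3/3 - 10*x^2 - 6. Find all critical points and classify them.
f'(x) = x*(x^2 - x - 20)

Solve f'(x) = 0:
  Factor: x^3 - x^2 - 20*x = x*(x - 5)*(x + 4) = 0.
  ⇒ x = -4, 0, 5

f''(x) = 3*x^2 - 2*x - 20
Second-derivative test at each critical point:
  f''(-4) = 36 > 0 → local minimum
  f''(0) = -20 < 0 → local maximum
  f''(5) = 45 > 0 → local minimum

Critical points: x = -4 (local minimum); x = 0 (local maximum); x = 5 (local minimum)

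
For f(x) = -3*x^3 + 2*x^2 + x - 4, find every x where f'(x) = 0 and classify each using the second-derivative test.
f'(x) = -9*x^2 + 4*x + 1

Solve f'(x) = 0:
  9*x^2 - 4*x - 1 = 0 has no rational roots; quadratic formula: x = (4 ± √52)/18.
  ⇒ x = 2/9 - sqrt(13)/9 ≈ -0.1784, 2/9 + sqrt(13)/9 ≈ 0.6228

f''(x) = 4 - 18*x
Second-derivative test at each critical point:
  f''(-0.1784) = 7.2111 > 0 → local minimum
  f''(0.6228) = -7.2111 < 0 → local maximum

Critical points: x = 2/9 - sqrt(13)/9 ≈ -0.1784 (local minimum); x = 2/9 + sqrt(13)/9 ≈ 0.6228 (local maximum)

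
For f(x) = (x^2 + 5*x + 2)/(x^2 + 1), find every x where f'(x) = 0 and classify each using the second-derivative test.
f'(x) = (-5*x^2 - 2*x + 5)/(x^4 + 2*x^2 + 1)

Solve f'(x) = 0:
  f'(x) = -(5*x^2 + 2*x - 5)/(x^2 + 1)^2; the denominator is positive wherever f is defined, so f'(x) = 0 ⇔ -5*x^2 - 2*x + 5 = 0.
  5*x^2 + 2*x - 5 = 0 has no rational roots; quadratic formula: x = (-2 ± √104)/10.
  ⇒ x = -sqrt(26)/5 - 1/5 ≈ -1.2198, -1/5 + sqrt(26)/5 ≈ 0.8198

f''(x) = 2*(5*x^3 + 3*x^2 - 15*x - 1)/(x^6 + 3*x^4 + 3*x^2 + 1)
Second-derivative test at each critical point:
  f''(-1.2198) = 1.6476 > 0 → local minimum
  f''(0.8198) = -3.6476 < 0 → local maximum

Critical points: x = -sqrt(26)/5 - 1/5 ≈ -1.2198 (local minimum); x = -1/5 + sqrt(26)/5 ≈ 0.8198 (local maximum)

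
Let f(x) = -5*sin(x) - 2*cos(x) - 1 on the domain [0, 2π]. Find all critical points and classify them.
f'(x) = 2*sin(x) - 5*cos(x)

Solve f'(x) = 0 on [0, 2π]:
  f'(x) = 0 ⇔ -5*cos(x) = -2*sin(x) ⇔ tan(x) = 5/2, i.e. x = arctan(5/2) + nπ; keep the solutions lying in [0, 2π].
  ⇒ x = atan(5/2) ≈ 1.1903, atan(5/2) + pi ≈ 4.3319

f''(x) = 5*sin(x) + 2*cos(x)
Second-derivative test at each critical point:
  f''(1.1903) = 5.3852 > 0 → local minimum
  f''(4.3319) = -5.3852 < 0 → local maximum

Critical points: x = atan(5/2) ≈ 1.1903 (local minimum); x = atan(5/2) + pi ≈ 4.3319 (local maximum)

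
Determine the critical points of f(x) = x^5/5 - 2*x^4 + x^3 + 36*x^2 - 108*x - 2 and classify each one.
f'(x) = x^4 - 8*x^3 + 3*x^2 + 72*x - 108

Solve f'(x) = 0:
  Factor: x^4 - 8*x^3 + 3*x^2 + 72*x - 108 = (x - 6)*(x - 3)*(x - 2)*(x + 3) = 0.
  ⇒ x = -3, 2, 3, 6

f''(x) = 4*x^3 - 24*x^2 + 6*x + 72
Second-derivative test at each critical point:
  f''(-3) = -270 < 0 → local maximum
  f''(2) = 20 > 0 → local minimum
  f''(3) = -18 < 0 → local maximum
  f''(6) = 108 > 0 → local minimum

Critical points: x = -3 (local maximum); x = 2 (local minimum); x = 3 (local maximum); x = 6 (local minimum)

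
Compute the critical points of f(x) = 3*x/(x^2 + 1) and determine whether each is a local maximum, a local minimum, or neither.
f'(x) = 3*(1 - x^2)/(x^4 + 2*x^2 + 1)

Solve f'(x) = 0:
  f'(x) = -3*(x - 1)*(x + 1)/(x^2 + 1)^2; the denominator is positive wherever f is defined, so f'(x) = 0 ⇔ 3 - 3*x^2 = 0.
  Factor: 3 - 3*x^2 = -3*(x - 1)*(x + 1) = 0.
  ⇒ x = -1, 1

f''(x) = 6*x*(x^2 - 3)/(x^2 + 1)^3
Second-derivative test at each critical point:
  f''(-1) = 3/2 > 0 → local minimum
  f''(1) = -3/2 < 0 → local maximum

Critical points: x = -1 (local minimum); x = 1 (local maximum)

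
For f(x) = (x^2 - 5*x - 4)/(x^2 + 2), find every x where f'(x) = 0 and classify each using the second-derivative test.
f'(x) = (5*x^2 + 12*x - 10)/(x^4 + 4*x^2 + 4)

Solve f'(x) = 0:
  f'(x) = (5*x^2 + 12*x - 10)/(x^2 + 2)^2; the denominator is positive wherever f is defined, so f'(x) = 0 ⇔ 5*x^2 + 12*x - 10 = 0.
  5*x^2 + 12*x - 10 = 0 has no rational roots; quadratic formula: x = (-12 ± √344)/10.
  ⇒ x = -sqrt(86)/5 - 6/5 ≈ -3.0547, -6/5 + sqrt(86)/5 ≈ 0.6547

f''(x) = 2*(-5*x^3 - 18*x^2 + 30*x + 12)/(x^6 + 6*x^4 + 12*x^2 + 8)
Second-derivative test at each critical point:
  f''(-3.0547) = -0.1444 < 0 → local maximum
  f''(0.6547) = 3.1444 > 0 → local minimum

Critical points: x = -sqrt(86)/5 - 6/5 ≈ -3.0547 (local maximum); x = -6/5 + sqrt(86)/5 ≈ 0.6547 (local minimum)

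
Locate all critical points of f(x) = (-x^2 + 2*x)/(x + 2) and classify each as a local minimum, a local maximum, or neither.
f'(x) = (-x^2 - 4*x + 4)/(x^2 + 4*x + 4)

Solve f'(x) = 0:
  f'(x) = -(x^2 + 4*x - 4)/(x + 2)^2; the denominator is positive wherever f is defined, so f'(x) = 0 ⇔ -x^2 - 4*x + 4 = 0.
  x^2 + 4*x - 4 = 0 has no rational roots; quadratic formula: x = (-4 ± √32)/2.
  ⇒ x = -2*sqrt(2) - 2 ≈ -4.8284, -2 + 2*sqrt(2) ≈ 0.8284

f''(x) = -16/(x^3 + 6*x^2 + 12*x + 8)
Second-derivative test at each critical point:
  f''(-4.8284) = 0.7071 > 0 → local minimum
  f''(0.8284) = -0.7071 < 0 → local maximum

Critical points: x = -2*sqrt(2) - 2 ≈ -4.8284 (local minimum); x = -2 + 2*sqrt(2) ≈ 0.8284 (local maximum)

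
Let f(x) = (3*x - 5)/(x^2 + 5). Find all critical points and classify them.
f'(x) = (-3*x^2 + 10*x + 15)/(x^4 + 10*x^2 + 25)

Solve f'(x) = 0:
  f'(x) = -(3*x^2 - 10*x - 15)/(x^2 + 5)^2; the denominator is positive wherever f is defined, so f'(x) = 0 ⇔ -3*x^2 + 10*x + 15 = 0.
  3*x^2 - 10*x - 15 = 0 has no rational roots; quadratic formula: x = (10 ± √280)/6.
  ⇒ x = 5/3 - sqrt(70)/3 ≈ -1.1222, 5/3 + sqrt(70)/3 ≈ 4.4555

f''(x) = 2*(4*x^2*(3*x - 5) + (5 - 9*x)*(x^2 + 5))/(x^2 + 5)^3
Second-derivative test at each critical point:
  f''(-1.1222) = 0.4271 > 0 → local minimum
  f''(4.4555) = -0.0271 < 0 → local maximum

Critical points: x = 5/3 - sqrt(70)/3 ≈ -1.1222 (local minimum); x = 5/3 + sqrt(70)/3 ≈ 4.4555 (local maximum)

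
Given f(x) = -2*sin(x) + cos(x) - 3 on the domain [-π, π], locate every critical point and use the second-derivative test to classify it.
f'(x) = -sin(x) - 2*cos(x)

Solve f'(x) = 0 on [-π, π]:
  f'(x) = 0 ⇔ -2*cos(x) = sin(x) ⇔ tan(x) = -2, i.e. x = arctan(-2) + nπ; keep the solutions lying in [-π, π].
  ⇒ x = -atan(2) ≈ -1.1071, pi - atan(2) ≈ 2.0344

f''(x) = 2*sin(x) - cos(x)
Second-derivative test at each critical point:
  f''(-1.1071) = -2.2361 < 0 → local maximum
  f''(2.0344) = 2.2361 > 0 → local minimum

Critical points: x = -atan(2) ≈ -1.1071 (local maximum); x = pi - atan(2) ≈ 2.0344 (local minimum)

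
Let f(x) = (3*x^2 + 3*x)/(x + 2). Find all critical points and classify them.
f'(x) = 3*(x^2 + 4*x + 2)/(x^2 + 4*x + 4)

Solve f'(x) = 0:
  f'(x) = 3*(x^2 + 4*x + 2)/(x + 2)^2; the denominator is positive wherever f is defined, so f'(x) = 0 ⇔ 3*x^2 + 12*x + 6 = 0.
  Factor: 3*x^2 + 12*x + 6 = 3*(x^2 + 4*x + 2); x^2 + 4*x + 2 = 0 has no rational roots; quadratic formula: x = (-4 ± √8)/2.
  ⇒ x = -2 - sqrt(2) ≈ -3.4142, -2 + sqrt(2) ≈ -0.5858

f''(x) = 12/(x^3 + 6*x^2 + 12*x + 8)
Second-derivative test at each critical point:
  f''(-3.4142) = -4.2426 < 0 → local maximum
  f''(-0.5858) = 4.2426 > 0 → local minimum

Critical points: x = -2 - sqrt(2) ≈ -3.4142 (local maximum); x = -2 + sqrt(2) ≈ -0.5858 (local minimum)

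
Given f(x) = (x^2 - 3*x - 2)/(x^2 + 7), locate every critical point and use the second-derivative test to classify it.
f'(x) = 3*(x^2 + 6*x - 7)/(x^4 + 14*x^2 + 49)

Solve f'(x) = 0:
  f'(x) = 3*(x - 1)*(x + 7)/(x^2 + 7)^2; the denominator is positive wherever f is defined, so f'(x) = 0 ⇔ 3*x^2 + 18*x - 21 = 0.
  Factor: 3*x^2 + 18*x - 21 = 3*(x - 1)*(x + 7) = 0.
  ⇒ x = -7, 1

f''(x) = 6*(-x^3 - 9*x^2 + 21*x + 21)/(x^6 + 21*x^4 + 147*x^2 + 343)
Second-derivative test at each critical point:
  f''(-7) = -3/392 < 0 → local maximum
  f''(1) = 3/8 > 0 → local minimum

Critical points: x = -7 (local maximum); x = 1 (local minimum)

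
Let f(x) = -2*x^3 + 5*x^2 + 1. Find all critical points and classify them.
f'(x) = 2*x*(5 - 3*x)

Solve f'(x) = 0:
  Factor: -6*x^2 + 10*x = -2*x*(3*x - 5) = 0.
  ⇒ x = 0, 5/3

f''(x) = 10 - 12*x
Second-derivative test at each critical point:
  f''(0) = 10 > 0 → local minimum
  f''(5/3) = -10 < 0 → local maximum

Critical points: x = 0 (local minimum); x = 5/3 (local maximum)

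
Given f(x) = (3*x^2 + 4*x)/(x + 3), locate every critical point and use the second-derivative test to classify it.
f'(x) = 3*(x^2 + 6*x + 4)/(x^2 + 6*x + 9)

Solve f'(x) = 0:
  f'(x) = 3*(x^2 + 6*x + 4)/(x + 3)^2; the denominator is positive wherever f is defined, so f'(x) = 0 ⇔ 3*x^2 + 18*x + 12 = 0.
  Factor: 3*x^2 + 18*x + 12 = 3*(x^2 + 6*x + 4); x^2 + 6*x + 4 = 0 has no rational roots; quadratic formula: x = (-6 ± √20)/2.
  ⇒ x = -3 - sqrt(5) ≈ -5.2361, -3 + sqrt(5) ≈ -0.7639

f''(x) = 30/(x^3 + 9*x^2 + 27*x + 27)
Second-derivative test at each critical point:
  f''(-5.2361) = -2.6833 < 0 → local maximum
  f''(-0.7639) = 2.6833 > 0 → local minimum

Critical points: x = -3 - sqrt(5) ≈ -5.2361 (local maximum); x = -3 + sqrt(5) ≈ -0.7639 (local minimum)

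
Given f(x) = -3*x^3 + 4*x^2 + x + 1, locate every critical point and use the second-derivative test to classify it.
f'(x) = -9*x^2 + 8*x + 1

Solve f'(x) = 0:
  Factor: -9*x^2 + 8*x + 1 = -(x - 1)*(9*x + 1) = 0.
  ⇒ x = -1/9, 1

f''(x) = 8 - 18*x
Second-derivative test at each critical point:
  f''(-1/9) = 10 > 0 → local minimum
  f''(1) = -10 < 0 → local maximum

Critical points: x = -1/9 (local minimum); x = 1 (local maximum)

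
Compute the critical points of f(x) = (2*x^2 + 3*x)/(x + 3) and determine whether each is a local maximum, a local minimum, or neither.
f'(x) = (2*x^2 + 12*x + 9)/(x^2 + 6*x + 9)

Solve f'(x) = 0:
  f'(x) = (2*x^2 + 12*x + 9)/(x + 3)^2; the denominator is positive wherever f is defined, so f'(x) = 0 ⇔ 2*x^2 + 12*x + 9 = 0.
  2*x^2 + 12*x + 9 = 0 has no rational roots; quadratic formula: x = (-12 ± √72)/4.
  ⇒ x = -3 - 3*sqrt(2)/2 ≈ -5.1213, -3 + 3*sqrt(2)/2 ≈ -0.8787

f''(x) = 18/(x^3 + 9*x^2 + 27*x + 27)
Second-derivative test at each critical point:
  f''(-5.1213) = -1.8856 < 0 → local maximum
  f''(-0.8787) = 1.8856 > 0 → local minimum

Critical points: x = -3 - 3*sqrt(2)/2 ≈ -5.1213 (local maximum); x = -3 + 3*sqrt(2)/2 ≈ -0.8787 (local minimum)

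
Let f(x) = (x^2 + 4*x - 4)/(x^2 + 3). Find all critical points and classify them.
f'(x) = 2*(-2*x^2 + 7*x + 6)/(x^4 + 6*x^2 + 9)

Solve f'(x) = 0:
  f'(x) = -2*(2*x^2 - 7*x - 6)/(x^2 + 3)^2; the denominator is positive wherever f is defined, so f'(x) = 0 ⇔ -4*x^2 + 14*x + 12 = 0.
  Factor: -4*x^2 + 14*x + 12 = -2*(2*x^2 - 7*x - 6); 2*x^2 - 7*x - 6 = 0 has no rational roots; quadratic formula: x = (7 ± √97)/4.
  ⇒ x = 7/4 - sqrt(97)/4 ≈ -0.7122, 7/4 + sqrt(97)/4 ≈ 4.2122

f''(x) = 2*(4*x^3 - 21*x^2 - 36*x + 21)/(x^6 + 9*x^4 + 27*x^2 + 27)
Second-derivative test at each critical point:
  f''(-0.7122) = 1.6013 > 0 → local minimum
  f''(4.2122) = -0.0458 < 0 → local maximum

Critical points: x = 7/4 - sqrt(97)/4 ≈ -0.7122 (local minimum); x = 7/4 + sqrt(97)/4 ≈ 4.2122 (local maximum)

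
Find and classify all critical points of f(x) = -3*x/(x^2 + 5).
f'(x) = 3*(x^2 - 5)/(x^2 + 5)^2

Solve f'(x) = 0:
  f'(x) = 3*(x^2 - 5)/(x^2 + 5)^2; the denominator is positive wherever f is defined, so f'(x) = 0 ⇔ 3*x^2 - 15 = 0.
  Factor: 3*x^2 - 15 = 3*(x^2 - 5); x^2 - 5 = 0 has no rational roots; quadratic formula: x = (0 ± √20)/2.
  ⇒ x = -sqrt(5) ≈ -2.2361, sqrt(5) ≈ 2.2361

f''(x) = 6*x*(15 - x^2)/(x^2 + 5)^3
Second-derivative test at each critical point:
  f''(-2.2361) = -0.1342 < 0 → local maximum
  f''(2.2361) = 0.1342 > 0 → local minimum

Critical points: x = -sqrt(5) ≈ -2.2361 (local maximum); x = sqrt(5) ≈ 2.2361 (local minimum)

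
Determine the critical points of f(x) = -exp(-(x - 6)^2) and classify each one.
f'(x) = 2*(x - 6)*exp(-(x - 6)^2)

Solve f'(x) = 0:
  f'(x) = (2*x - 12)·exp(-(x - 6)^2) and exp(-(x - 6)^2) > 0 for every x, so f'(x) = 0 ⇔ 2*x - 12 = 0.
  Factor: 2*x - 12 = 2*(x - 6) = 0.
  ⇒ x = 6

f''(x) = 2*(1 - 2*(x - 6)^2)*exp(-(x - 6)^2)
Second-derivative test at each critical point:
  f''(6) = 2 > 0 → local minimum

Critical points: x = 6 (local minimum)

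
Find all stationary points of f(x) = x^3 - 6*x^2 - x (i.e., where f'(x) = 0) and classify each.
f'(x) = 3*x^2 - 12*x - 1

Solve f'(x) = 0:
  3*x^2 - 12*x - 1 = 0 has no rational roots; quadratic formula: x = (12 ± √156)/6.
  ⇒ x = 2 - sqrt(39)/3 ≈ -0.0817, 2 + sqrt(39)/3 ≈ 4.0817

f''(x) = 6*x - 12
Second-derivative test at each critical point:
  f''(-0.0817) = -12.4900 < 0 → local maximum
  f''(4.0817) = 12.4900 > 0 → local minimum

Critical points: x = 2 - sqrt(39)/3 ≈ -0.0817 (local maximum); x = 2 + sqrt(39)/3 ≈ 4.0817 (local minimum)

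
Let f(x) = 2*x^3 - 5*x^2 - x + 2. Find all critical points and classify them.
f'(x) = 6*x^2 - 10*x - 1

Solve f'(x) = 0:
  6*x^2 - 10*x - 1 = 0 has no rational roots; quadratic formula: x = (10 ± √124)/12.
  ⇒ x = 5/6 - sqrt(31)/6 ≈ -0.0946, 5/6 + sqrt(31)/6 ≈ 1.7613

f''(x) = 12*x - 10
Second-derivative test at each critical point:
  f''(-0.0946) = -11.1355 < 0 → local maximum
  f''(1.7613) = 11.1355 > 0 → local minimum

Critical points: x = 5/6 - sqrt(31)/6 ≈ -0.0946 (local maximum); x = 5/6 + sqrt(31)/6 ≈ 1.7613 (local minimum)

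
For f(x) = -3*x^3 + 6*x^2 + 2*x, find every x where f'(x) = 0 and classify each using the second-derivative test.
f'(x) = -9*x^2 + 12*x + 2

Solve f'(x) = 0:
  9*x^2 - 12*x - 2 = 0 has no rational roots; quadratic formula: x = (12 ± √216)/18.
  ⇒ x = 2/3 - sqrt(6)/3 ≈ -0.1498, 2/3 + sqrt(6)/3 ≈ 1.4832

f''(x) = 12 - 18*x
Second-derivative test at each critical point:
  f''(-0.1498) = 14.6969 > 0 → local minimum
  f''(1.4832) = -14.6969 < 0 → local maximum

Critical points: x = 2/3 - sqrt(6)/3 ≈ -0.1498 (local minimum); x = 2/3 + sqrt(6)/3 ≈ 1.4832 (local maximum)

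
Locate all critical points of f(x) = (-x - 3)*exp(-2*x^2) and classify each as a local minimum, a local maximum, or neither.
f'(x) = (4*x*(x + 3) - 1)*exp(-2*x^2)

Solve f'(x) = 0:
  f'(x) = (4*x^2 + 12*x - 1)·exp(-2*x^2) and exp(-2*x^2) > 0 for every x, so f'(x) = 0 ⇔ 4*x^2 + 12*x - 1 = 0.
  4*x^2 + 12*x - 1 = 0 has no rational roots; quadratic formula: x = (-12 ± √160)/8.
  ⇒ x = -sqrt(10)/2 - 3/2 ≈ -3.0811, -3/2 + sqrt(10)/2 ≈ 0.0811

f''(x) = 4*(-4*x^2*(x + 3) + 3*x + 3)*exp(-2*x^2)
Second-derivative test at each critical point:
  f''(-3.0811) = -7.181e-08 < 0 → local maximum
  f''(0.0811) = 12.4837 > 0 → local minimum

Critical points: x = -sqrt(10)/2 - 3/2 ≈ -3.0811 (local maximum); x = -3/2 + sqrt(10)/2 ≈ 0.0811 (local minimum)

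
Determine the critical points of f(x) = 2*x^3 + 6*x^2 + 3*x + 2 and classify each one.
f'(x) = 6*x^2 + 12*x + 3

Solve f'(x) = 0:
  Factor: 6*x^2 + 12*x + 3 = 3*(2*x^2 + 4*x + 1); 2*x^2 + 4*x + 1 = 0 has no rational roots; quadratic formula: x = (-4 ± √8)/4.
  ⇒ x = -1 - sqrt(2)/2 ≈ -1.7071, -1 + sqrt(2)/2 ≈ -0.2929

f''(x) = 12*x + 12
Second-derivative test at each critical point:
  f''(-1.7071) = -8.4853 < 0 → local maximum
  f''(-0.2929) = 8.4853 > 0 → local minimum

Critical points: x = -1 - sqrt(2)/2 ≈ -1.7071 (local maximum); x = -1 + sqrt(2)/2 ≈ -0.2929 (local minimum)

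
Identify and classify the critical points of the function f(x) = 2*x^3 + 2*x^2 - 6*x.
f'(x) = 6*x^2 + 4*x - 6

Solve f'(x) = 0:
  Factor: 6*x^2 + 4*x - 6 = 2*(3*x^2 + 2*x - 3); 3*x^2 + 2*x - 3 = 0 has no rational roots; quadratic formula: x = (-2 ± √40)/6.
  ⇒ x = -sqrt(10)/3 - 1/3 ≈ -1.3874, -1/3 + sqrt(10)/3 ≈ 0.7208

f''(x) = 12*x + 4
Second-derivative test at each critical point:
  f''(-1.3874) = -12.6491 < 0 → local maximum
  f''(0.7208) = 12.6491 > 0 → local minimum

Critical points: x = -sqrt(10)/3 - 1/3 ≈ -1.3874 (local maximum); x = -1/3 + sqrt(10)/3 ≈ 0.7208 (local minimum)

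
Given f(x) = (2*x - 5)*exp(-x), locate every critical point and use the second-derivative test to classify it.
f'(x) = (7 - 2*x)*exp(-x)

Solve f'(x) = 0:
  f'(x) = (7 - 2*x)·exp(-x) and exp(-x) > 0 for every x, so f'(x) = 0 ⇔ 7 - 2*x = 0.
  7 - 2*x = 0.
  ⇒ x = 7/2

f''(x) = (2*x - 9)*exp(-x)
Second-derivative test at each critical point:
  f''(7/2) = -0.0604 < 0 → local maximum

Critical points: x = 7/2 (local maximum)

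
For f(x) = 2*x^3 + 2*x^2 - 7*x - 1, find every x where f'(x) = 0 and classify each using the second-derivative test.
f'(x) = 6*x^2 + 4*x - 7

Solve f'(x) = 0:
  6*x^2 + 4*x - 7 = 0 has no rational roots; quadratic formula: x = (-4 ± √184)/12.
  ⇒ x = -sqrt(46)/6 - 1/3 ≈ -1.4637, -1/3 + sqrt(46)/6 ≈ 0.7971

f''(x) = 12*x + 4
Second-derivative test at each critical point:
  f''(-1.4637) = -13.5647 < 0 → local maximum
  f''(0.7971) = 13.5647 > 0 → local minimum

Critical points: x = -sqrt(46)/6 - 1/3 ≈ -1.4637 (local maximum); x = -1/3 + sqrt(46)/6 ≈ 0.7971 (local minimum)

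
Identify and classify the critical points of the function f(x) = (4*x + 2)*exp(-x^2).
f'(x) = 4*(-x*(2*x + 1) + 1)*exp(-x^2)

Solve f'(x) = 0:
  f'(x) = (-8*x^2 - 4*x + 4)·exp(-x^2) and exp(-x^2) > 0 for every x, so f'(x) = 0 ⇔ -8*x^2 - 4*x + 4 = 0.
  Factor: -8*x^2 - 4*x + 4 = -4*(x + 1)*(2*x - 1) = 0.
  ⇒ x = -1, 1/2

f''(x) = 4*(2*x^2*(2*x + 1) - 6*x - 1)*exp(-x^2)
Second-derivative test at each critical point:
  f''(-1) = 4.4146 > 0 → local minimum
  f''(1/2) = -9.3456 < 0 → local maximum

Critical points: x = -1 (local minimum); x = 1/2 (local maximum)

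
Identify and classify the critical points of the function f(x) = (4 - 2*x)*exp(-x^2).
f'(x) = 2*(2*x*(x - 2) - 1)*exp(-x^2)

Solve f'(x) = 0:
  f'(x) = (4*x^2 - 8*x - 2)·exp(-x^2) and exp(-x^2) > 0 for every x, so f'(x) = 0 ⇔ 4*x^2 - 8*x - 2 = 0.
  Factor: 4*x^2 - 8*x - 2 = 2*(2*x^2 - 4*x - 1); 2*x^2 - 4*x - 1 = 0 has no rational roots; quadratic formula: x = (4 ± √24)/4.
  ⇒ x = 1 - sqrt(6)/2 ≈ -0.2247, 1 + sqrt(6)/2 ≈ 2.2247

f''(x) = 4*(2*x^2*(2 - x) + 3*x - 2)*exp(-x^2)
Second-derivative test at each critical point:
  f''(-0.2247) = -9.3154 < 0 → local maximum
  f''(2.2247) = 0.0694 > 0 → local minimum

Critical points: x = 1 - sqrt(6)/2 ≈ -0.2247 (local maximum); x = 1 + sqrt(6)/2 ≈ 2.2247 (local minimum)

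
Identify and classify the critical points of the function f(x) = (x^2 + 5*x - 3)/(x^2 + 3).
f'(x) = (-5*x^2 + 12*x + 15)/(x^4 + 6*x^2 + 9)

Solve f'(x) = 0:
  f'(x) = -(5*x^2 - 12*x - 15)/(x^2 + 3)^2; the denominator is positive wherever f is defined, so f'(x) = 0 ⇔ -5*x^2 + 12*x + 15 = 0.
  5*x^2 - 12*x - 15 = 0 has no rational roots; quadratic formula: x = (12 ± √444)/10.
  ⇒ x = 6/5 - sqrt(111)/5 ≈ -0.9071, 6/5 + sqrt(111)/5 ≈ 3.3071

f''(x) = 2*(5*x^3 - 18*x^2 - 45*x + 18)/(x^6 + 9*x^4 + 27*x^2 + 27)
Second-derivative test at each critical point:
  f''(-0.9071) = 1.4418 > 0 → local minimum
  f''(3.3071) = -0.1085 < 0 → local maximum

Critical points: x = 6/5 - sqrt(111)/5 ≈ -0.9071 (local minimum); x = 6/5 + sqrt(111)/5 ≈ 3.3071 (local maximum)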